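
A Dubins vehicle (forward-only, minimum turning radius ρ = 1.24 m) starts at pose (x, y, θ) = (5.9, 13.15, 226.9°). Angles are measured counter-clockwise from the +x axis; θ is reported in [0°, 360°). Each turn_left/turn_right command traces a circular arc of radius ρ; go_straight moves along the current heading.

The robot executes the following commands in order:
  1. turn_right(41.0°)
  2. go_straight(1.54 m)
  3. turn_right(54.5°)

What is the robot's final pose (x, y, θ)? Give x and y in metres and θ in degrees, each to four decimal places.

set_pose: (x, y, θ) = (5.9000, 13.1500, 226.9000°), ρ = 1.24
turn_right(41.0°): centre at ρ to the right, rotate −41.0° → (5.1221, 12.7638, 185.9000°)
go_straight(1.54): x += 1.54·cos θ, y += 1.54·sin θ → (3.5902, 12.6055, 185.9000°)
turn_right(54.5°): centre at ρ to the right, rotate −54.5° → (2.5326, 13.0189, 131.4000°)

(2.5326, 13.0189, 131.4000°)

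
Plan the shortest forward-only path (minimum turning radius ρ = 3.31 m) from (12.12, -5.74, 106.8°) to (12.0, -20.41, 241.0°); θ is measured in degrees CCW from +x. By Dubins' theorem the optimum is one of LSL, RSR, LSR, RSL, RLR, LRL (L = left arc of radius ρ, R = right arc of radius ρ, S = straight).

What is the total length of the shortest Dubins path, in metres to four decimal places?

25.1563 m

Let ψ = atan2(Δy, Δx) = atan2(-14.67, -0.12) = -90.4687° be the start→goal bearing.
Normalize: d = |goal − start| / ρ = 14.670491/3.31 = 4.432172, α = (θ_start − ψ) mod 360° = 197.2687° = 3.442988 rad, β = (θ_goal − ψ) mod 360° = 331.4687° = 5.785220 rad.
Common terms: sin α = -0.296853, cos α = -0.954923, sin β = -0.477639, cos β = 0.878556, cos(α−β) = -0.697165, d² = 19.644153. Work in radians in the unit-radius frame; every candidate has L = ρ·(t + p + q).
LSL: p² = 2 + d² − 2cos(α−β) + 2d(sin α − sin β) = 24.641037; p = √p² = 4.963974; φ = atan2(cos β − cos α, d + sin α − sin β) = 0.378317 rad; t = (φ − α) mod 2π = 3.218515 rad, q = (β − φ) mod 2π = 5.406902 rad → L = 3.31·(3.218515 + 4.963974 + 5.406902) = 3.31·13.589391 = 44.980885 m
RSR: p² = 2 + d² − 2cos(α−β) + 2d(sin β − sin α) = 21.435928; p = √p² = 4.629895; φ = atan2(cos α − cos β, d − sin α + sin β) = -0.407166 rad; t = (α − φ) mod 2π = 3.850154 rad, q = (φ − β) mod 2π = 0.090799 rad → L = 3.31·(3.850154 + 4.629895 + 0.090799) = 3.31·8.570848 = 28.369509 m
LSR: p² = d² − 2 + 2cos(α−β) + 2d(sin α + sin β) = 9.384458; p = √p² = 3.063406; φ = atan2(−cos α − cos β, d + sin α + sin β) − atan2(−2, p) = 0.599264 rad; t = (φ − α) mod 2π = 3.439462 rad, q = (φ − β) mod 2π = 1.097230 rad → L = 3.31·(3.439462 + 3.063406 + 1.097230) = 3.31·7.600098 = 25.156325 m
RSL: p² = d² − 2 + 2cos(α−β) − 2d(sin α + sin β) = 23.115186; p = √p² = 4.807826; φ = atan2(cos α + cos β, d − sin α − sin β) − atan2(2, p) = -0.408879 rad; t = (α − φ) mod 2π = 3.851867 rad, q = (β − φ) mod 2π = 6.194099 rad → L = 3.31·(3.851867 + 4.807826 + 6.194099) = 3.31·14.853791 = 49.166050 m
RLR: c = (6 − d² + 2cos(α−β) + 2d(sin α − sin β))/8 = -1.679491, |c| > 1 → infeasible
LRL: c = (6 − d² + 2cos(α−β) − 2d(sin α − sin β))/8 = -2.080130, |c| > 1 → infeasible
Shortest: LSR with L = 25.156325 m ≈ 25.1563 m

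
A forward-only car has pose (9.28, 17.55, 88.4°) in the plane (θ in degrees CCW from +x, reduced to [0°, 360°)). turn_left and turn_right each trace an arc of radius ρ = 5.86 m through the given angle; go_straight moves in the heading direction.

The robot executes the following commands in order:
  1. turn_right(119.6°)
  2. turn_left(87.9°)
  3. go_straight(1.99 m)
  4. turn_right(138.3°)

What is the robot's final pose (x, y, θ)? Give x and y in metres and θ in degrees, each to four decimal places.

set_pose: (x, y, θ) = (9.2800, 17.5500, 88.4000°), ρ = 5.86
turn_right(119.6°): centre at ρ to the right, rotate −119.6° → (18.1734, 22.3988, -31.2000° ≡ 328.8000°)
turn_left(87.9°): centre at ρ to the left, rotate +87.9° → (26.1068, 24.1940, 416.7000° ≡ 56.7000°)
go_straight(1.99): x += 1.99·cos θ, y += 1.99·sin θ → (27.1994, 25.8572, 56.7000°)
turn_right(138.3°): centre at ρ to the right, rotate −138.3° → (37.8943, 23.4960, -81.6000° ≡ 278.4000°)

(37.8943, 23.4960, 278.4000°)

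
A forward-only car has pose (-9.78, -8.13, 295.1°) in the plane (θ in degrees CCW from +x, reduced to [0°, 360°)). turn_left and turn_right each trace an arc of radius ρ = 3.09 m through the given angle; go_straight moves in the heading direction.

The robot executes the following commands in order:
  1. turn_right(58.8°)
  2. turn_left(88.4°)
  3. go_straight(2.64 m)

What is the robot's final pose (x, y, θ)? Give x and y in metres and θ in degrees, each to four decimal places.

set_pose: (x, y, θ) = (-9.7800, -8.1300, 295.1000°), ρ = 3.09
turn_right(58.8°): centre at ρ to the right, rotate −58.8° → (-10.0075, -11.1552, 236.3000°)
turn_left(88.4°): centre at ρ to the left, rotate +88.4° → (-9.2223, -15.3916, 324.7000°)
go_straight(2.64): x += 2.64·cos θ, y += 2.64·sin θ → (-7.0677, -16.9171, 324.7000°)

(-7.0677, -16.9171, 324.7000°)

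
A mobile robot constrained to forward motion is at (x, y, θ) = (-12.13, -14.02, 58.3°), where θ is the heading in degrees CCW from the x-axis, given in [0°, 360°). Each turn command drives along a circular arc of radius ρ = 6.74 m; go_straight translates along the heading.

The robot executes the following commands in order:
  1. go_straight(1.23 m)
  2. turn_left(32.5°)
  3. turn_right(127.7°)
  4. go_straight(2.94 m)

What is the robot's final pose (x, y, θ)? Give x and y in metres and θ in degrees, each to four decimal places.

(2.6585, -5.6190, 323.1000°)

set_pose: (x, y, θ) = (-12.1300, -14.0200, 58.3000°), ρ = 6.74
go_straight(1.23): x += 1.23·cos θ, y += 1.23·sin θ → (-11.4837, -12.9735, 58.3000°)
turn_left(32.5°): centre at ρ to the left, rotate +32.5° → (-10.4788, -9.3377, 90.8000°)
turn_right(127.7°): centre at ρ to the right, rotate −127.7° → (0.3074, -3.8537, -36.9000° ≡ 323.1000°)
go_straight(2.94): x += 2.94·cos θ, y += 2.94·sin θ → (2.6585, -5.6190, 323.1000°)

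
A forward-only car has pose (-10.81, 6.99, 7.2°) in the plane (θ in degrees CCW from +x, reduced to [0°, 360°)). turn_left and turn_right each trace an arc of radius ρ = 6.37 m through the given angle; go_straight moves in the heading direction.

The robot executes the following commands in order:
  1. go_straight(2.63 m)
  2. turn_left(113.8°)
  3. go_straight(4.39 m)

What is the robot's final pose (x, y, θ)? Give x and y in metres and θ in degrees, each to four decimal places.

(-5.8000, 20.6832, 121.0000°)

set_pose: (x, y, θ) = (-10.8100, 6.9900, 7.2000°), ρ = 6.37
go_straight(2.63): x += 2.63·cos θ, y += 2.63·sin θ → (-8.2007, 7.3196, 7.2000°)
turn_left(113.8°): centre at ρ to the left, rotate +113.8° → (-3.5390, 16.9202, 121.0000°)
go_straight(4.39): x += 4.39·cos θ, y += 4.39·sin θ → (-5.8000, 20.6832, 121.0000°)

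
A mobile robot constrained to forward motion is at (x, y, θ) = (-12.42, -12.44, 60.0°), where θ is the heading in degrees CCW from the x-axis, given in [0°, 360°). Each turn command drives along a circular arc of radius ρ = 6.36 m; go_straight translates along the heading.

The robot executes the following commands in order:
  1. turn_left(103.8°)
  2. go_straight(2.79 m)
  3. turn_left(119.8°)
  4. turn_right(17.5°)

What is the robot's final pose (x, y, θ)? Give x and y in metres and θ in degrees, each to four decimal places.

set_pose: (x, y, θ) = (-12.4200, -12.4400, 60.0000°), ρ = 6.36
turn_left(103.8°): centre at ρ to the left, rotate +103.8° → (-16.1535, -3.1525, 163.8000°)
go_straight(2.79): x += 2.79·cos θ, y += 2.79·sin θ → (-18.8328, -2.3741, 163.8000°)
turn_left(119.8°): centre at ρ to the left, rotate +119.8° → (-26.7888, -9.9771, 283.6000°)
turn_right(17.5°): centre at ρ to the right, rotate −17.5° → (-26.6252, -11.9052, 266.1000°)

(-26.6252, -11.9052, 266.1000°)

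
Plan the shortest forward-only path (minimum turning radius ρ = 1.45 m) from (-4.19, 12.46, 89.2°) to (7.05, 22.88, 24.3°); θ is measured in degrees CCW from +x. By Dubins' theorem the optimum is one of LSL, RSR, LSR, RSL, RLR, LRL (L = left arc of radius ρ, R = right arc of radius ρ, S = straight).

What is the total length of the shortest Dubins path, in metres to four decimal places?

Let ψ = atan2(Δy, Δx) = atan2(10.42, 11.24) = 42.8319° be the start→goal bearing.
Normalize: d = |goal − start| / ρ = 15.326904/1.45 = 10.570279, α = (θ_start − ψ) mod 360° = 46.3681° = 0.809275 rad, β = (θ_goal − ψ) mod 360° = 341.4681° = 5.959742 rad.
Common terms: sin α = 0.723787, cos α = 0.690023, sin β = -0.317833, cos β = 0.948147, cos(α−β) = 0.424199, d² = 111.730797. Work in radians in the unit-radius frame; every candidate has L = ρ·(t + p + q).
LSL: p² = 2 + d² − 2cos(α−β) + 2d(sin α − sin β) = 134.902838; p = √p² = 11.614768; φ = atan2(cos β − cos α, d + sin α − sin β) = 0.022226 rad; t = (φ − α) mod 2π = 5.496136 rad, q = (β − φ) mod 2π = 5.937516 rad → L = 1.45·(5.496136 + 11.614768 + 5.937516) = 1.45·23.048420 = 33.420209 m
RSR: p² = 2 + d² − 2cos(α−β) + 2d(sin β − sin α) = 90.861958; p = √p² = 9.532154; φ = atan2(cos α − cos β, d − sin α + sin β) = -0.027083 rad; t = (α − φ) mod 2π = 0.836358 rad, q = (φ − β) mod 2π = 0.296361 rad → L = 1.45·(0.836358 + 9.532154 + 0.296361) = 1.45·10.664873 = 15.464065 m
LSR: p² = d² − 2 + 2cos(α−β) + 2d(sin α + sin β) = 119.161289; p = √p² = 10.916102; φ = atan2(−cos α − cos β, d + sin α + sin β) − atan2(−2, p) = 0.033052 rad; t = (φ − α) mod 2π = 5.506962 rad, q = (φ − β) mod 2π = 0.356496 rad → L = 1.45·(5.506962 + 10.916102 + 0.356496) = 1.45·16.779561 = 24.330363 m
RSL: p² = d² − 2 + 2cos(α−β) − 2d(sin α + sin β) = 101.997102; p = √p² = 10.099361; φ = atan2(cos α + cos β, d − sin α − sin β) − atan2(2, p) = -0.035708 rad; t = (α − φ) mod 2π = 0.844984 rad, q = (β − φ) mod 2π = 5.995450 rad → L = 1.45·(0.844984 + 10.099361 + 5.995450) = 1.45·16.939795 = 24.562703 m
RLR: c = (6 − d² + 2cos(α−β) + 2d(sin α − sin β))/8 = -10.357745, |c| > 1 → infeasible
LRL: c = (6 − d² + 2cos(α−β) − 2d(sin α − sin β))/8 = -15.862855, |c| > 1 → infeasible
Shortest: RSR with L = 15.464065 m ≈ 15.4641 m

15.4641 m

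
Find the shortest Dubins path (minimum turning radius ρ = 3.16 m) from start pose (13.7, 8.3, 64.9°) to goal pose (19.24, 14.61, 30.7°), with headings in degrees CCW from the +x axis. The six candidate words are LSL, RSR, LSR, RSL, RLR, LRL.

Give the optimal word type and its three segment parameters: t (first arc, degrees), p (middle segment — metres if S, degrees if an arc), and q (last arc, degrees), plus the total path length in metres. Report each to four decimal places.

RSR: t = 15.9214°, p = 6.5389 m, q = 18.2786°, L = 8.4251 m

Let ψ = atan2(Δy, Δx) = atan2(6.31, 5.54) = 48.7178° be the start→goal bearing.
Normalize: d = |goal − start| / ρ = 8.396886/3.16 = 2.657243, α = (θ_start − ψ) mod 360° = 16.1822° = 0.282433 rad, β = (θ_goal − ψ) mod 360° = 341.9822° = 5.968716 rad.
Common terms: sin α = 0.278693, cos α = 0.960380, sin β = -0.309312, cos β = 0.950961, cos(α−β) = 0.827081, d² = 7.060938. Work in radians in the unit-radius frame; every candidate has L = ρ·(t + p + q).
LSL: p² = 2 + d² − 2cos(α−β) + 2d(sin α − sin β) = 10.531721; p = √p² = 3.245261; φ = atan2(cos β − cos α, d + sin α − sin β) = -0.002903 rad; t = (φ − α) mod 2π = 5.997850 rad, q = (β − φ) mod 2π = 5.971618 rad → L = 3.16·(5.997850 + 3.245261 + 5.971618) = 3.16·15.214729 = 48.078545 m
RSR: p² = 2 + d² − 2cos(α−β) + 2d(sin β − sin α) = 4.281832; p = √p² = 2.069259; φ = atan2(cos α − cos β, d − sin α + sin β) = 0.004552 rad; t = (α − φ) mod 2π = 0.277881 rad, q = (φ − β) mod 2π = 0.319022 rad → L = 3.16·(0.277881 + 2.069259 + 0.319022) = 3.16·2.666161 = 8.425070 m
LSR: p² = d² − 2 + 2cos(α−β) + 2d(sin α + sin β) = 6.552373; p = √p² = 2.559760; φ = atan2(−cos α − cos β, d + sin α + sin β) − atan2(−2, p) = 0.034186 rad; t = (φ − α) mod 2π = 6.034938 rad, q = (φ − β) mod 2π = 0.348656 rad → L = 3.16·(6.034938 + 2.559760 + 0.348656) = 3.16·8.943354 = 28.261000 m
RSL: p² = d² − 2 + 2cos(α−β) − 2d(sin α + sin β) = 6.877825; p = √p² = 2.622561; φ = atan2(cos α + cos β, d − sin α − sin β) − atan2(2, p) = -0.033388 rad; t = (α − φ) mod 2π = 0.315820 rad, q = (β − φ) mod 2π = 6.002103 rad → L = 3.16·(0.315820 + 2.622561 + 6.002103) = 3.16·8.940484 = 28.251930 m
RLR: c = (6 − d² + 2cos(α−β) + 2d(sin α − sin β))/8 = 0.464771; p = 2π − arccos c = 5.195765 rad; φ = atan2(cos α − cos β, d − sin α + sin β) = 0.004552 rad; t = (α − φ + p/2) mod 2π = 2.875763 rad, q = (α − β − t + p) mod 2π = 2.916905 rad → L = 3.16·(2.875763 + 5.195765 + 2.916905) = 3.16·10.988433 = 34.723447 m
LRL: c = (6 − d² + 2cos(α−β) − 2d(sin α − sin β))/8 = -0.316465; p = 2π − arccos c = 4.390388 rad; φ = atan2(cos β − cos α, d + sin α − sin β) = -0.002903 rad; t = (φ − α + p/2) mod 2π = 1.909859 rad, q = (β − α − t + p) mod 2π = 1.883627 rad → L = 3.16·(1.909859 + 4.390388 + 1.883627) = 3.16·8.183874 = 25.861041 m
Shortest: RSR with L = 8.425070 m ≈ 8.4251 m
Convert RSR to answer units (arcs ×180/π): t = 0.277881·180/π = 15.9214°, p = ρ·p = 3.16·2.069259 = 6.5389 m, q = 0.319022·180/π = 18.2786°, L = 8.4251 m.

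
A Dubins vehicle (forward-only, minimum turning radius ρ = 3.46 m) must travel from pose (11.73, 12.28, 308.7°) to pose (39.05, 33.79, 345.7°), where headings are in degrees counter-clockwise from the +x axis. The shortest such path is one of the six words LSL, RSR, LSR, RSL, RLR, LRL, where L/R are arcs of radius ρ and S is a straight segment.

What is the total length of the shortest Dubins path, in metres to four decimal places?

Let ψ = atan2(Δy, Δx) = atan2(21.51, 27.32) = 38.2146° be the start→goal bearing.
Normalize: d = |goal − start| / ρ = 34.771576/3.46 = 10.049588, α = (θ_start − ψ) mod 360° = 270.4854° = 4.720861 rad, β = (θ_goal − ψ) mod 360° = 307.4854° = 5.366633 rad.
Common terms: sin α = -0.999964, cos α = 0.008472, sin β = -0.793509, cos β = 0.608559, cos(α−β) = 0.798636, d² = 100.994228. Work in radians in the unit-radius frame; every candidate has L = ρ·(t + p + q).
LSL: p² = 2 + d² − 2cos(α−β) + 2d(sin α − sin β) = 97.247369; p = √p² = 9.861408; φ = atan2(cos β − cos α, d + sin α − sin β) = 0.060890 rad; t = (φ − α) mod 2π = 1.623214 rad, q = (β − φ) mod 2π = 5.305743 rad → L = 3.46·(1.623214 + 9.861408 + 5.305743) = 3.46·16.790365 = 58.094664 m
RSR: p² = 2 + d² − 2cos(α−β) + 2d(sin β − sin α) = 105.546545; p = √p² = 10.273585; φ = atan2(cos α − cos β, d − sin α + sin β) = -0.058444 rad; t = (α − φ) mod 2π = 4.779305 rad, q = (φ − β) mod 2π = 0.858109 rad → L = 3.46·(4.779305 + 10.273585 + 0.858109) = 3.46·15.910998 = 55.052054 m
LSR: p² = d² − 2 + 2cos(α−β) + 2d(sin α + sin β) = 64.544176; p = √p² = 8.033939; φ = atan2(−cos α − cos β, d + sin α + sin β) − atan2(−2, p) = 0.169387 rad; t = (φ − α) mod 2π = 1.731712 rad, q = (φ − β) mod 2π = 1.085940 rad → L = 3.46·(1.731712 + 8.033939 + 1.085940) = 3.46·10.851590 = 37.546502 m
RSL: p² = d² − 2 + 2cos(α−β) − 2d(sin α + sin β) = 136.638823; p = √p² = 11.689261; φ = atan2(cos α + cos β, d − sin α − sin β) − atan2(2, p) = -0.117403 rad; t = (α − φ) mod 2π = 4.838264 rad, q = (β − φ) mod 2π = 5.484035 rad → L = 3.46·(4.838264 + 11.689261 + 5.484035) = 3.46·22.011560 = 76.159997 m
RLR: c = (6 − d² + 2cos(α−β) + 2d(sin α − sin β))/8 = -12.193318, |c| > 1 → infeasible
LRL: c = (6 − d² + 2cos(α−β) − 2d(sin α − sin β))/8 = -11.155921, |c| > 1 → infeasible
Shortest: LSR with L = 37.546502 m ≈ 37.5465 m

37.5465 m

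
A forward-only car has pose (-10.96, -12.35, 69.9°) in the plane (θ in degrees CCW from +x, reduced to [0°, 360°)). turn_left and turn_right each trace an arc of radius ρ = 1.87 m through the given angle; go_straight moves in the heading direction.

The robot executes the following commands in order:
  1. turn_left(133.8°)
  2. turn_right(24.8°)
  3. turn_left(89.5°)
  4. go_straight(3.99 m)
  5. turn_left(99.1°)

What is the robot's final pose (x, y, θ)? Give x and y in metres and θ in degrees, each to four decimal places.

(-14.1585, -17.8645, 7.5000°)

set_pose: (x, y, θ) = (-10.9600, -12.3500, 69.9000°), ρ = 1.87
turn_left(133.8°): centre at ρ to the left, rotate +133.8° → (-13.4677, -9.9951, 203.7000°)
turn_right(24.8°): centre at ρ to the right, rotate −24.8° → (-14.2553, -10.1524, 178.9000°)
turn_left(89.5°): centre at ρ to the left, rotate +89.5° → (-16.1605, -11.9699, 268.4000°)
go_straight(3.99): x += 3.99·cos θ, y += 3.99·sin θ → (-16.2719, -15.9583, 268.4000°)
turn_left(99.1°): centre at ρ to the left, rotate +99.1° → (-14.1585, -17.8645, 367.5000° ≡ 7.5000°)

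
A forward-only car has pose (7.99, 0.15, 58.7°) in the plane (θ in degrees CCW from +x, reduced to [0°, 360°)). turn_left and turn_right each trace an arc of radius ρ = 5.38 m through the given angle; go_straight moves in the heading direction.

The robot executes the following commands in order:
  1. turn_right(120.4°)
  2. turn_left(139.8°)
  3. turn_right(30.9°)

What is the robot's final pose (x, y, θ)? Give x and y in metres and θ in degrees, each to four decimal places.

set_pose: (x, y, θ) = (7.9900, 0.1500, 58.7000°), ρ = 5.38
turn_right(120.4°): centre at ρ to the right, rotate −120.4° → (17.3240, -0.0944, -61.7000° ≡ 298.3000°)
turn_left(139.8°): centre at ρ to the left, rotate +139.8° → (27.3253, 1.3468, 438.1000° ≡ 78.1000°)
turn_right(30.9°): centre at ρ to the right, rotate −30.9° → (28.6422, 3.8928, 47.2000°)

(28.6422, 3.8928, 47.2000°)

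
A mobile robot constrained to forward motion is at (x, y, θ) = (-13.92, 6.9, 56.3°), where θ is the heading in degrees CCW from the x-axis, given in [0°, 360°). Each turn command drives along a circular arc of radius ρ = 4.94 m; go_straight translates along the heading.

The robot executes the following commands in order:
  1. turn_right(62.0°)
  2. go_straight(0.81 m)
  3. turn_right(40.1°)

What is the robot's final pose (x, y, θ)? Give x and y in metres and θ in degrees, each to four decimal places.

(-5.4626, 7.5226, 314.2000°)

set_pose: (x, y, θ) = (-13.9200, 6.9000, 56.3000°), ρ = 4.94
turn_right(62.0°): centre at ρ to the right, rotate −62.0° → (-9.3195, 9.0746, -5.7000° ≡ 354.3000°)
go_straight(0.81): x += 0.81·cos θ, y += 0.81·sin θ → (-8.5135, 8.9942, 354.3000°)
turn_right(40.1°): centre at ρ to the right, rotate −40.1° → (-5.4626, 7.5226, 314.2000°)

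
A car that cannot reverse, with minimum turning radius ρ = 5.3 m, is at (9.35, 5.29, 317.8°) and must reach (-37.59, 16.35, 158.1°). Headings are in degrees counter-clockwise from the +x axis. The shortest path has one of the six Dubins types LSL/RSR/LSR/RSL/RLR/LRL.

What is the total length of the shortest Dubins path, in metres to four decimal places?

60.7120 m

Let ψ = atan2(Δy, Δx) = atan2(11.06, -46.94) = 166.7418° be the start→goal bearing.
Normalize: d = |goal − start| / ρ = 48.225379/5.3 = 9.099128, α = (θ_start − ψ) mod 360° = 151.0582° = 2.636463 rad, β = (θ_goal − ψ) mod 360° = 351.3582° = 6.132358 rad.
Common terms: sin α = 0.483921, cos α = -0.875112, sin β = -0.150257, cos β = 0.988647, cos(α−β) = -0.937889, d² = 82.794133. Work in radians in the unit-radius frame; every candidate has L = ρ·(t + p + q).
LSL: p² = 2 + d² − 2cos(α−β) + 2d(sin α − sin β) = 98.210833; p = √p² = 9.910138; φ = atan2(cos β − cos α, d + sin α − sin β) = 0.189193 rad; t = (φ − α) mod 2π = 3.835915 rad, q = (β − φ) mod 2π = 5.943165 rad → L = 5.3·(3.835915 + 9.910138 + 5.943165) = 5.3·19.689218 = 104.352854 m
RSR: p² = 2 + d² − 2cos(α−β) + 2d(sin β − sin α) = 75.128989; p = √p² = 8.667698; φ = atan2(cos α − cos β, d − sin α + sin β) = -0.216716 rad; t = (α − φ) mod 2π = 2.853179 rad, q = (φ − β) mod 2π = 6.217297 rad → L = 5.3·(2.853179 + 8.667698 + 6.217297) = 5.3·17.738174 = 94.012323 m
LSR: p² = d² − 2 + 2cos(α−β) + 2d(sin α + sin β) = 84.990464; p = √p² = 9.219027; φ = atan2(−cos α − cos β, d + sin α + sin β) − atan2(−2, p) = 0.201597 rad; t = (φ − α) mod 2π = 3.848319 rad, q = (φ − β) mod 2π = 0.352424 rad → L = 5.3·(3.848319 + 9.219027 + 0.352424) = 5.3·13.419770 = 71.124783 m
RSL: p² = d² − 2 + 2cos(α−β) − 2d(sin α + sin β) = 72.846247; p = √p² = 8.535001; φ = atan2(cos α + cos β, d − sin α − sin β) − atan2(2, p) = -0.217224 rad; t = (α − φ) mod 2π = 2.853687 rad, q = (β − φ) mod 2π = 0.066397 rad → L = 5.3·(2.853687 + 8.535001 + 0.066397) = 5.3·11.455085 = 60.711952 m
RLR: c = (6 − d² + 2cos(α−β) + 2d(sin α − sin β))/8 = -8.391124, |c| > 1 → infeasible
LRL: c = (6 − d² + 2cos(α−β) − 2d(sin α − sin β))/8 = -11.276354, |c| > 1 → infeasible
Shortest: RSL with L = 60.711952 m ≈ 60.7120 m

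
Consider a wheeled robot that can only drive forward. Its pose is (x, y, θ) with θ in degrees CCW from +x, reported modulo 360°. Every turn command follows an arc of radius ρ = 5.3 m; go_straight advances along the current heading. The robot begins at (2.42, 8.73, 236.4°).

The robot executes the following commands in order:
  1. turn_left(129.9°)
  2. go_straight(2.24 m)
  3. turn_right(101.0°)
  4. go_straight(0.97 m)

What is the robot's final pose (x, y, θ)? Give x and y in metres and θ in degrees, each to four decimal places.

set_pose: (x, y, θ) = (2.4200, 8.7300, 236.4000°), ρ = 5.3
turn_left(129.9°): centre at ρ to the left, rotate +129.9° → (7.4161, 0.5290, 366.3000° ≡ 6.3000°)
go_straight(2.24): x += 2.24·cos θ, y += 2.24·sin θ → (9.6425, 0.7748, 6.3000°)
turn_right(101.0°): centre at ρ to the right, rotate −101.0° → (15.5063, -4.9274, -94.7000° ≡ 265.3000°)
go_straight(0.97): x += 0.97·cos θ, y += 0.97·sin θ → (15.4268, -5.8942, 265.3000°)

(15.4268, -5.8942, 265.3000°)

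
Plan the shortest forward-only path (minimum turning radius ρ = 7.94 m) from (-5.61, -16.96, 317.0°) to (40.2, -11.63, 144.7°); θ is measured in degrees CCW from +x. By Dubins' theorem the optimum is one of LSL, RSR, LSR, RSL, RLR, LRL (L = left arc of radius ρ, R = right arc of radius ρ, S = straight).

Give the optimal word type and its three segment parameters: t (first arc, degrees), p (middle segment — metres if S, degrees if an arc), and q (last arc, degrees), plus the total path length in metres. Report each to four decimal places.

LSL: t = 32.0047°, p = 36.4763 m, q = 155.6953°, L = 62.4877 m

Let ψ = atan2(Δy, Δx) = atan2(5.33, 45.81) = 6.6365° be the start→goal bearing.
Normalize: d = |goal − start| / ρ = 46.119031/7.94 = 5.808442, α = (θ_start − ψ) mod 360° = 310.3635° = 5.416864 rad, β = (θ_goal − ψ) mod 360° = 138.0635° = 2.409662 rad.
Common terms: sin α = -0.761951, cos α = 0.647634, sin β = 0.668307, cos β = -0.743886, cos(α−β) = -0.990983, d² = 33.738000. Work in radians in the unit-radius frame; every candidate has L = ρ·(t + p + q).
LSL: p² = 2 + d² − 2cos(α−β) + 2d(sin α − sin β) = 21.104820; p = √p² = 4.593998; φ = atan2(cos β − cos α, d + sin α − sin β) = -0.307734 rad; t = (φ − α) mod 2π = 0.558587 rad, q = (β − φ) mod 2π = 2.717396 rad → L = 7.94·(0.558587 + 4.593998 + 2.717396) = 7.94·7.869981 = 62.487652 m
RSR: p² = 2 + d² − 2cos(α−β) + 2d(sin β − sin α) = 54.335113; p = √p² = 7.371236; φ = atan2(cos α − cos β, d − sin α + sin β) = 0.189917 rad; t = (α − φ) mod 2π = 5.226948 rad, q = (φ − β) mod 2π = 4.063440 rad → L = 7.94·(5.226948 + 7.371236 + 4.063440) = 7.94·16.661623 = 132.293288 m
LSR: p² = d² − 2 + 2cos(α−β) + 2d(sin α + sin β) = 28.668178; p = √p² = 5.354267; φ = atan2(−cos α − cos β, d + sin α + sin β) − atan2(−2, p) = 0.374326 rad; t = (φ − α) mod 2π = 1.240646 rad, q = (φ − β) mod 2π = 4.247849 rad → L = 7.94·(1.240646 + 5.354267 + 4.247849) = 7.94·10.842762 = 86.091534 m
RSL: p² = d² − 2 + 2cos(α−β) − 2d(sin α + sin β) = 30.843890; p = √p² = 5.553728; φ = atan2(cos α + cos β, d − sin α − sin β) − atan2(2, p) = -0.361967 rad; t = (α − φ) mod 2π = 5.778831 rad, q = (β − φ) mod 2π = 2.771629 rad → L = 7.94·(5.778831 + 5.553728 + 2.771629) = 7.94·14.104188 = 111.987254 m
RLR: c = (6 − d² + 2cos(α−β) + 2d(sin α − sin β))/8 = -5.791889, |c| > 1 → infeasible
LRL: c = (6 − d² + 2cos(α−β) − 2d(sin α − sin β))/8 = -1.638103, |c| > 1 → infeasible
Shortest: LSL with L = 62.487652 m ≈ 62.4877 m
Convert LSL to answer units (arcs ×180/π): t = 0.558587·180/π = 32.0047°, p = ρ·p = 7.94·4.593998 = 36.4763 m, q = 2.717396·180/π = 155.6953°, L = 62.4877 m.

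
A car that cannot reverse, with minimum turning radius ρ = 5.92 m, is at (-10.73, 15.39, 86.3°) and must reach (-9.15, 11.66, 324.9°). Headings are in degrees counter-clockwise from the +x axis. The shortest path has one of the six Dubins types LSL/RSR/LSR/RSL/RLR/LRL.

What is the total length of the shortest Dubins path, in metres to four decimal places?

Let ψ = atan2(Δy, Δx) = atan2(-3.73, 1.58) = -67.0428° be the start→goal bearing.
Normalize: d = |goal − start| / ρ = 4.050839/5.92 = 0.684263, α = (θ_start − ψ) mod 360° = 153.3428° = 2.676338 rad, β = (θ_goal − ψ) mod 360° = 31.9428° = 0.557508 rad.
Common terms: sin α = 0.448651, cos α = -0.893707, sin β = 0.529073, cos β = 0.848576, cos(α−β) = -0.521010, d² = 0.468216. Work in radians in the unit-radius frame; every candidate has L = ρ·(t + p + q).
LSL: p² = 2 + d² − 2cos(α−β) + 2d(sin α − sin β) = 3.400176; p = √p² = 1.843956; φ = atan2(cos β − cos α, d + sin α − sin β) = 1.237171 rad; t = (φ − α) mod 2π = 4.844019 rad, q = (β − φ) mod 2π = 5.603522 rad → L = 5.92·(4.844019 + 1.843956 + 5.603522) = 5.92·12.291497 = 72.765665 m
RSR: p² = 2 + d² − 2cos(α−β) + 2d(sin β − sin α) = 3.620296; p = √p² = 1.902707; φ = atan2(cos α − cos β, d − sin α + sin β) = -1.157213 rad; t = (α − φ) mod 2π = 3.833550 rad, q = (φ − β) mod 2π = 4.568465 rad → L = 5.92·(3.833550 + 1.902707 + 4.568465) = 5.92·10.304723 = 61.003957 m
LSR: p² = d² − 2 + 2cos(α−β) + 2d(sin α + sin β) = -1.235762 < 0 → infeasible
RSL: p² = d² − 2 + 2cos(α−β) − 2d(sin α + sin β) = -3.911844 < 0 → infeasible
RLR: c = (6 − d² + 2cos(α−β) + 2d(sin α − sin β))/8 = 0.547463; p = 2π − arccos c = 5.291719 rad; φ = atan2(cos α − cos β, d − sin α + sin β) = -1.157213 rad; t = (α − φ + p/2) mod 2π = 0.196224 rad, q = (α − β − t + p) mod 2π = 0.931139 rad → L = 5.92·(0.196224 + 5.291719 + 0.931139) = 5.92·6.419082 = 38.000963 m
LRL: c = (6 − d² + 2cos(α−β) − 2d(sin α − sin β))/8 = 0.574978; p = 2π − arccos c = 5.324966 rad; φ = atan2(cos β − cos α, d + sin α − sin β) = 1.237171 rad; t = (φ − α + p/2) mod 2π = 1.223317 rad, q = (β − α − t + p) mod 2π = 1.982820 rad → L = 5.92·(1.223317 + 5.324966 + 1.982820) = 5.92·8.531103 = 50.504129 m
Shortest: RLR with L = 38.000963 m ≈ 38.0010 m

38.0010 m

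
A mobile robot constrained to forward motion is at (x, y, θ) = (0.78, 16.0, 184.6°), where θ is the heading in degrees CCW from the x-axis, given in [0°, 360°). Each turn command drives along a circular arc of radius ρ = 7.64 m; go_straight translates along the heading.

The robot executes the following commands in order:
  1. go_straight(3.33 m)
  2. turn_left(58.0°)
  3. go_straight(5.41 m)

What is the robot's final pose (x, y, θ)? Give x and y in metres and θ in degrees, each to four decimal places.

(-11.1991, 6.8304, 242.6000°)

set_pose: (x, y, θ) = (0.7800, 16.0000, 184.6000°), ρ = 7.64
go_straight(3.33): x += 3.33·cos θ, y += 3.33·sin θ → (-2.5393, 15.7329, 184.6000°)
turn_left(58.0°): centre at ρ to the left, rotate +58.0° → (-8.7095, 11.6335, 242.6000°)
go_straight(5.41): x += 5.41·cos θ, y += 5.41·sin θ → (-11.1991, 6.8304, 242.6000°)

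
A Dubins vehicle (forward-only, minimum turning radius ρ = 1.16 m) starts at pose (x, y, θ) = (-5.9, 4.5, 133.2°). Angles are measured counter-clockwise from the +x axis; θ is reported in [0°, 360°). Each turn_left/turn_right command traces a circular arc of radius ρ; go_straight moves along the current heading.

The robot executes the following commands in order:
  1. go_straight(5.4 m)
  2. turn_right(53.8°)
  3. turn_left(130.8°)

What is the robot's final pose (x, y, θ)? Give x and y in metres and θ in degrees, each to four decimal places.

(-11.6149, 10.6598, 210.2000°)

set_pose: (x, y, θ) = (-5.9000, 4.5000, 133.2000°), ρ = 1.16
go_straight(5.4): x += 5.4·cos θ, y += 5.4·sin θ → (-9.5966, 8.4364, 133.2000°)
turn_right(53.8°): centre at ρ to the right, rotate −53.8° → (-9.8912, 9.4439, 79.4000°)
turn_left(130.8°): centre at ρ to the left, rotate +130.8° → (-11.6149, 10.6598, 210.2000°)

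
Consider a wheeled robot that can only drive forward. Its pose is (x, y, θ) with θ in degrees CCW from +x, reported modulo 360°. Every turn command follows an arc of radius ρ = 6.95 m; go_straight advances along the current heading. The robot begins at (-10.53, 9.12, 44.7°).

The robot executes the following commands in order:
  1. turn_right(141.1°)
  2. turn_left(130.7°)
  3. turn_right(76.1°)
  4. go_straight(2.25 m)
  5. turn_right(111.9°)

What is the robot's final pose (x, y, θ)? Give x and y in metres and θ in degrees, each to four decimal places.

set_pose: (x, y, θ) = (-10.5300, 9.1200, 44.7000°), ρ = 6.95
turn_right(141.1°): centre at ρ to the right, rotate −141.1° → (1.2653, 3.4052, -96.4000° ≡ 263.6000°)
turn_left(130.7°): centre at ρ to the left, rotate +130.7° → (12.0885, -3.1109, 394.3000° ≡ 34.3000°)
turn_right(76.1°): centre at ρ to the right, rotate −76.1° → (20.6374, -3.6712, -41.8000° ≡ 318.2000°)
go_straight(2.25): x += 2.25·cos θ, y += 2.25·sin θ → (22.3147, -5.1709, 318.2000°)
turn_right(111.9°): centre at ρ to the right, rotate −111.9° → (20.7616, -16.5825, 206.3000°)

(20.7616, -16.5825, 206.3000°)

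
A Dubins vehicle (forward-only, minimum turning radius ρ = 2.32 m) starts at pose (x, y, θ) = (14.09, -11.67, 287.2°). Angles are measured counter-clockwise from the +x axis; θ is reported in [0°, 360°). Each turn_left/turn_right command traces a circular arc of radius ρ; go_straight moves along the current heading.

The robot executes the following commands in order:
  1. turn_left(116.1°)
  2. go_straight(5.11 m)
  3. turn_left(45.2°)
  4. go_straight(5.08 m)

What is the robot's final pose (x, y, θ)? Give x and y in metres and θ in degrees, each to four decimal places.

(22.4773, -2.4619, 88.5000°)

set_pose: (x, y, θ) = (14.0900, -11.6700, 287.2000°), ρ = 2.32
turn_left(116.1°): centre at ρ to the left, rotate +116.1° → (17.8973, -12.6724, 403.3000° ≡ 43.3000°)
go_straight(5.11): x += 5.11·cos θ, y += 5.11·sin θ → (21.6163, -9.1679, 43.3000°)
turn_left(45.2°): centre at ρ to the left, rotate +45.2° → (22.3444, -7.5402, 88.5000°)
go_straight(5.08): x += 5.08·cos θ, y += 5.08·sin θ → (22.4773, -2.4619, 88.5000°)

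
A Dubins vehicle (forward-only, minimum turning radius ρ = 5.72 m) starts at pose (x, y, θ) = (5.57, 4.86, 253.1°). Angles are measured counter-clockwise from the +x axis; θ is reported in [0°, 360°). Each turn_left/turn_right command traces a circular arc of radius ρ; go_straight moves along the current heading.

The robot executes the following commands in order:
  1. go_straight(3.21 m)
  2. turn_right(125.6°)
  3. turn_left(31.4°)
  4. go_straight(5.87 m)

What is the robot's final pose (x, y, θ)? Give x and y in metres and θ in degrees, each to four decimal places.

(-13.3293, 3.9369, 158.9000°)

set_pose: (x, y, θ) = (5.5700, 4.8600, 253.1000°), ρ = 5.72
go_straight(3.21): x += 3.21·cos θ, y += 3.21·sin θ → (4.6368, 1.7886, 253.1000°)
turn_right(125.6°): centre at ρ to the right, rotate −125.6° → (-5.3741, -0.0307, 127.5000°)
turn_left(31.4°): centre at ρ to the left, rotate +31.4° → (-7.8529, 1.8237, 158.9000°)
go_straight(5.87): x += 5.87·cos θ, y += 5.87·sin θ → (-13.3293, 3.9369, 158.9000°)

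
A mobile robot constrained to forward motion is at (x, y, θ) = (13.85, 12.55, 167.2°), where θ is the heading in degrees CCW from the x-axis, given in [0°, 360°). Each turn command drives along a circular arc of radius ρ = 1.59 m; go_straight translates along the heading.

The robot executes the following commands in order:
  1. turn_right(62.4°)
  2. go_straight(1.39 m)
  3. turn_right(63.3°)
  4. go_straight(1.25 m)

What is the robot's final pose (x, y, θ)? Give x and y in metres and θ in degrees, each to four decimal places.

(13.7298, 17.4635, 41.5000°)

set_pose: (x, y, θ) = (13.8500, 12.5500, 167.2000°), ρ = 1.59
turn_right(62.4°): centre at ρ to the right, rotate −62.4° → (12.6650, 13.6943, 104.8000°)
go_straight(1.39): x += 1.39·cos θ, y += 1.39·sin θ → (12.3099, 15.0382, 104.8000°)
turn_right(63.3°): centre at ρ to the right, rotate −63.3° → (12.7936, 16.6352, 41.5000°)
go_straight(1.25): x += 1.25·cos θ, y += 1.25·sin θ → (13.7298, 17.4635, 41.5000°)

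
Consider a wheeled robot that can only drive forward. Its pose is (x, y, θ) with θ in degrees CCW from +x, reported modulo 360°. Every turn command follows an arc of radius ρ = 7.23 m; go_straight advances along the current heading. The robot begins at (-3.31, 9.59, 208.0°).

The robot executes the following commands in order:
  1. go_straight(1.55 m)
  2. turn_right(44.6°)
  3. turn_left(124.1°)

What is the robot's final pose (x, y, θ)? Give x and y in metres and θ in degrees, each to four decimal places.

(-19.0993, -0.7854, 287.5000°)

set_pose: (x, y, θ) = (-3.3100, 9.5900, 208.0000°), ρ = 7.23
go_straight(1.55): x += 1.55·cos θ, y += 1.55·sin θ → (-4.6786, 8.8623, 208.0000°)
turn_right(44.6°): centre at ρ to the right, rotate −44.6° → (-10.1384, 8.3174, 163.4000°)
turn_left(124.1°): centre at ρ to the left, rotate +124.1° → (-19.0993, -0.7854, 287.5000°)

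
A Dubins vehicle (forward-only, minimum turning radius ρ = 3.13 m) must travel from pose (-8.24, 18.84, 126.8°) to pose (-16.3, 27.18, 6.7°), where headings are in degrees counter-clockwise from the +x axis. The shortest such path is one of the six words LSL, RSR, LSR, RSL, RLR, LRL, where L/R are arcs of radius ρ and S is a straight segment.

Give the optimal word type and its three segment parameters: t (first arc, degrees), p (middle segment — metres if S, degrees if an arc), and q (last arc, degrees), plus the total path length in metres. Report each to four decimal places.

LSR: t = 44.6875°, p = 6.1833 m, q = 164.7875°, L = 17.6267 m

Let ψ = atan2(Δy, Δx) = atan2(8.34, -8.06) = 134.0219° be the start→goal bearing.
Normalize: d = |goal − start| / ρ = 11.598241/3.13 = 3.705508, α = (θ_start − ψ) mod 360° = 352.7781° = 6.157140 rad, β = (θ_goal − ψ) mod 360° = 232.6781° = 4.060999 rad.
Common terms: sin α = -0.125712, cos α = 0.992067, sin β = -0.795242, cos β = -0.606292, cos(α−β) = -0.501511, d² = 13.730792. Work in radians in the unit-radius frame; every candidate has L = ρ·(t + p + q).
LSL: p² = 2 + d² − 2cos(α−β) + 2d(sin α − sin β) = 21.695712; p = √p² = 4.657866; φ = atan2(cos β − cos α, d + sin α − sin β) = -0.350271 rad; t = (φ − α) mod 2π = 6.058960 rad, q = (β − φ) mod 2π = 4.411271 rad → L = 3.13·(6.058960 + 4.657866 + 4.411271) = 3.13·15.128096 = 47.350940 m
RSR: p² = 2 + d² − 2cos(α−β) + 2d(sin β − sin α) = 11.771915; p = √p² = 3.431022; φ = atan2(cos α − cos β, d − sin α + sin β) = 0.484601 rad; t = (α − φ) mod 2π = 5.672539 rad, q = (φ − β) mod 2π = 2.706786 rad → L = 3.13·(5.672539 + 3.431022 + 2.706786) = 3.13·11.810348 = 36.966390 m
LSR: p² = d² − 2 + 2cos(α−β) + 2d(sin α + sin β) = 3.902565; p = √p² = 1.975491; φ = atan2(−cos α − cos β, d + sin α + sin β) − atan2(−2, p) = 0.653898 rad; t = (φ − α) mod 2π = 0.779944 rad, q = (φ − β) mod 2π = 2.876084 rad → L = 3.13·(0.779944 + 1.975491 + 2.876084) = 3.13·5.631519 = 17.626656 m
RSL: p² = d² − 2 + 2cos(α−β) − 2d(sin α + sin β) = 17.552977; p = √p² = 4.189627; φ = atan2(cos α + cos β, d − sin α − sin β) − atan2(2, p) = -0.362188 rad; t = (α − φ) mod 2π = 0.236142 rad, q = (β − φ) mod 2π = 4.423187 rad → L = 3.13·(0.236142 + 4.189627 + 4.423187) = 3.13·8.848957 = 27.697235 m
RLR: c = (6 − d² + 2cos(α−β) + 2d(sin α − sin β))/8 = -0.471489; p = 2π − arccos c = 4.221410 rad; φ = atan2(cos α − cos β, d − sin α + sin β) = 0.484601 rad; t = (α − φ + p/2) mod 2π = 1.500059 rad, q = (α − β − t + p) mod 2π = 4.817492 rad → L = 3.13·(1.500059 + 4.221410 + 4.817492) = 3.13·10.538961 = 32.986946 m
LRL: c = (6 − d² + 2cos(α−β) − 2d(sin α − sin β))/8 = -1.711964, |c| > 1 → infeasible
Shortest: LSR with L = 17.626656 m ≈ 17.6267 m
Convert LSR to answer units (arcs ×180/π): t = 0.779944·180/π = 44.6875°, p = ρ·p = 3.13·1.975491 = 6.1833 m, q = 2.876084·180/π = 164.7875°, L = 17.6267 m.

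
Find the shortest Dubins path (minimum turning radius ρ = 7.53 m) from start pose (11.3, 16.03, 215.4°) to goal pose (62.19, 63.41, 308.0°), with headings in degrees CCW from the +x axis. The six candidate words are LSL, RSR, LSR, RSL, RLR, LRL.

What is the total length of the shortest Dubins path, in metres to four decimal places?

96.5617 m

Let ψ = atan2(Δy, Δx) = atan2(47.38, 50.89) = 42.9544° be the start→goal bearing.
Normalize: d = |goal − start| / ρ = 69.531694/7.53 = 9.233957, α = (θ_start − ψ) mod 360° = 172.4456° = 3.009744 rad, β = (θ_goal − ψ) mod 360° = 265.0456° = 4.625919 rad.
Common terms: sin α = 0.131467, cos α = -0.991321, sin β = -0.996264, cos β = -0.086363, cos(α−β) = -0.045363, d² = 85.265957. Work in radians in the unit-radius frame; every candidate has L = ρ·(t + p + q).
LSL: p² = 2 + d² − 2cos(α−β) + 2d(sin α − sin β) = 108.183521; p = √p² = 10.401131; φ = atan2(cos β − cos α, d + sin α − sin β) = 0.087116 rad; t = (φ − α) mod 2π = 3.360557 rad, q = (β − φ) mod 2π = 4.538803 rad → L = 7.53·(3.360557 + 10.401131 + 4.538803) = 7.53·18.300491 = 137.802697 m
RSR: p² = 2 + d² − 2cos(α−β) + 2d(sin β − sin α) = 66.529845; p = √p² = 8.156583; φ = atan2(cos α − cos β, d − sin α + sin β) = -0.111177 rad; t = (α − φ) mod 2π = 3.120921 rad, q = (φ − β) mod 2π = 1.546090 rad → L = 7.53·(3.120921 + 8.156583 + 1.546090) = 7.53·12.823593 = 96.561658 m
LSR: p² = d² − 2 + 2cos(α−β) + 2d(sin α + sin β) = 67.204242; p = √p² = 8.197819; φ = atan2(−cos α − cos β, d + sin α + sin β) − atan2(−2, p) = 0.367356 rad; t = (φ − α) mod 2π = 3.640798 rad, q = (φ − β) mod 2π = 2.024623 rad → L = 7.53·(3.640798 + 8.197819 + 2.024623) = 7.53·13.863240 = 104.390201 m
RSL: p² = d² − 2 + 2cos(α−β) − 2d(sin α + sin β) = 99.146220; p = √p² = 9.957219; φ = atan2(cos α + cos β, d − sin α − sin β) − atan2(2, p) = -0.304534 rad; t = (α − φ) mod 2π = 3.314278 rad, q = (β − φ) mod 2π = 4.930452 rad → L = 7.53·(3.314278 + 9.957219 + 4.930452) = 7.53·18.201950 = 137.060680 m
RLR: c = (6 − d² + 2cos(α−β) + 2d(sin α − sin β))/8 = -7.316231, |c| > 1 → infeasible
LRL: c = (6 − d² + 2cos(α−β) − 2d(sin α − sin β))/8 = -12.522940, |c| > 1 → infeasible
Shortest: RSR with L = 96.561658 m ≈ 96.5617 m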